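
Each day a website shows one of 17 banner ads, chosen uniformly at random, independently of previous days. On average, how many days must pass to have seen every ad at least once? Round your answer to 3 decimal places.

After i distinct types are collected, each trial gives a new one with probability (17−i)/17, so the expected wait for the next new type is 17/(17−i).
E = 17/17 + 17/16 + 17/15 + 17/14 + 17/13 + 17/12 + 17/11 + 17/10 + 17/9 + 17/8 + 17/7 + 17/6 + 17/5 + 17/4 + 17/3 + 17/2 + 17/1 = 42142223/720720 ≈ 58.472.

58.472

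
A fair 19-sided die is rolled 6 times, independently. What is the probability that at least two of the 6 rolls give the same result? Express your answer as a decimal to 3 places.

P(all 6 different) = 19/19 · 18/19 · ··· · 14/19 ≈ 0.415.
P(at least two equal) = 1 − 0.415 = 0.585.

0.585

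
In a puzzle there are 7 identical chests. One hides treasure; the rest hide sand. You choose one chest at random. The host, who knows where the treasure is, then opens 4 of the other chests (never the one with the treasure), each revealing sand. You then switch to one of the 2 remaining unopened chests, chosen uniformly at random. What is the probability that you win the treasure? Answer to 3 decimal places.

0.429

Your original chest holds the treasure with probability 1/7, so the other 6 collectively hold it with probability 6/7.
The host can always find 4 empty chests to open, so the reveals don't change that 6/7; it is now spread over the 2 remaining unopened chests.
P(win by switching) = (6/7) · (1/2) = 3/7 ≈ 0.429.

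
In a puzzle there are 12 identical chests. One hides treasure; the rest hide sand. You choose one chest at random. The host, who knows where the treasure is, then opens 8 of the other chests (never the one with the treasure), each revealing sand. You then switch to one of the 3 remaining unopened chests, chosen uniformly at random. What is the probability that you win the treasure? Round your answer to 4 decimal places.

0.3056

Your original chest holds the treasure with probability 1/12, so the other 11 collectively hold it with probability 11/12.
The host can always find 8 empty chests to open, so the reveals don't change that 11/12; it is now spread over the 3 remaining unopened chests.
P(win by switching) = (11/12) · (1/3) = 11/36 ≈ 0.3056.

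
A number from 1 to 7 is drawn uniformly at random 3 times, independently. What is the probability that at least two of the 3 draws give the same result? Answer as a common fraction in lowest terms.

19/49

P(all 3 different) = 7/7 · 6/7 · ··· · 5/7 = 30/49.
P(at least two equal) = 1 − 30/49 = 19/49.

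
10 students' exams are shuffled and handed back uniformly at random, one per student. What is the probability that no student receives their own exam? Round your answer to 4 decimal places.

0.3679

This is the derangement probability: permutations of 10 with no fixed point.
D(10) = 10! · (1 − 1/1! + 1/2! − ··· + (−1)^10/10!) = 1334961.
P = 1334961/3628800 = 16481/44800 ≈ 0.3679.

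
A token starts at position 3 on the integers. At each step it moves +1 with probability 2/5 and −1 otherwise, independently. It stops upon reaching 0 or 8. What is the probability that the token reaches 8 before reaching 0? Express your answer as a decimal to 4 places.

Let r = q/p = (3/5)/(2/5) = 3/2. The recurrence P(i) = p·P(i+1) + q·P(i−1) with P(0)=0, P(8)=1 gives P(i) = (1 − r^i)/(1 − r^8).
P(3) = (1 − (3/2)^3) / (1 − (3/2)^8) = 608/6305 ≈ 0.0964.

0.0964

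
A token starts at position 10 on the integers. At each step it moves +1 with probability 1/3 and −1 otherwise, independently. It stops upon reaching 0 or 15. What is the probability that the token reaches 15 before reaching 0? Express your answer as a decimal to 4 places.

0.0312

Let r = q/p = (2/3)/(1/3) = 2. The recurrence P(i) = p·P(i+1) + q·P(i−1) with P(0)=0, P(15)=1 gives P(i) = (1 − r^i)/(1 − r^15).
P(10) = (1 − (2)^10) / (1 − (2)^15) = 33/1057 ≈ 0.0312.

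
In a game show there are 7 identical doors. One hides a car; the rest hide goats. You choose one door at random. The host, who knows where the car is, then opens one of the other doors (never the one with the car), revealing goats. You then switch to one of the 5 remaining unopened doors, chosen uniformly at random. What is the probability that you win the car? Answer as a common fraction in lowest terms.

6/35

Your original door holds the car with probability 1/7, so the other 6 collectively hold it with probability 6/7.
The host can always find an empty door to open, so this doesn't change that 6/7; it is now spread over the 5 remaining unopened doors.
P(win by switching) = (6/7) · (1/5) = 6/35.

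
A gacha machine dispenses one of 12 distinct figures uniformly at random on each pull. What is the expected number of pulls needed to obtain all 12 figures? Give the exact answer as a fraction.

After i distinct types are collected, each trial gives a new one with probability (12−i)/12, so the expected wait for the next new type is 12/(12−i).
E = 12/12 + 12/11 + 12/10 + 12/9 + 12/8 + 12/7 + 12/6 + 12/5 + 12/4 + 12/3 + 12/2 + 12/1 = 86021/2310.

86021/2310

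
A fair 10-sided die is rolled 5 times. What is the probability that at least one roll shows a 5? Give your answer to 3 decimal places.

P(no roll shows a 5) = (9/10)^5 ≈ 0.590.
P(at least one) = 1 − 0.590 = 0.410.

0.410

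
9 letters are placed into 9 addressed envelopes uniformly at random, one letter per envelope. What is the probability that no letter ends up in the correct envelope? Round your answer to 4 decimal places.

This is the derangement probability: permutations of 9 with no fixed point.
D(9) = 9! · (1 − 1/1! + 1/2! − ··· + (−1)^9/9!) = 133496.
P = 133496/362880 = 16687/45360 ≈ 0.3679.

0.3679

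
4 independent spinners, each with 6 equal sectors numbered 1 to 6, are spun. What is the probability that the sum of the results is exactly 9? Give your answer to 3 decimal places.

There are 6^4 = 1296 equally likely outcomes.
The number of ordered 4-tuples from {1,…,6} summing to 9 is 56.
P(sum = 9) = 56/1296 = 7/162 ≈ 0.043.

0.043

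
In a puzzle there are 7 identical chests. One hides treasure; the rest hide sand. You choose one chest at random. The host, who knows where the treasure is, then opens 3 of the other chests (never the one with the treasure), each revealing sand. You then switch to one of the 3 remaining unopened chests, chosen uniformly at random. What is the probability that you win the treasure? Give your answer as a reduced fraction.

2/7

Your original chest holds the treasure with probability 1/7, so the other 6 collectively hold it with probability 6/7.
The host can always find 3 empty chests to open, so the reveals don't change that 6/7; it is now spread over the 3 remaining unopened chests.
P(win by switching) = (6/7) · (1/3) = 2/7.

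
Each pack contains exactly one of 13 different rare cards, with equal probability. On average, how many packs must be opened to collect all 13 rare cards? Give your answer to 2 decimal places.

41.34

After i distinct types are collected, each trial gives a new one with probability (13−i)/13, so the expected wait for the next new type is 13/(13−i).
E = 13/13 + 13/12 + 13/11 + 13/10 + 13/9 + 13/8 + 13/7 + 13/6 + 13/5 + 13/4 + 13/3 + 13/2 + 13/1 = 1145993/27720 ≈ 41.34.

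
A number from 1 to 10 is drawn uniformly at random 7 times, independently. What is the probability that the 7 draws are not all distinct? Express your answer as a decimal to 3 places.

P(all 7 different) = 10/10 · 9/10 · ··· · 4/10 ≈ 0.060.
P(at least two equal) = 1 − 0.060 = 0.940.

0.940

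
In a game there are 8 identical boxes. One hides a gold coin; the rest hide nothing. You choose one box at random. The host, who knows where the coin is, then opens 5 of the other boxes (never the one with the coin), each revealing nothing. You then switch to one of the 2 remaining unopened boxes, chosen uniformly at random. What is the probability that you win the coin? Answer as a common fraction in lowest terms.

Your original box holds the coin with probability 1/8, so the other 7 collectively hold it with probability 7/8.
The host can always find 5 empty boxes to open, so the reveals don't change that 7/8; it is now spread over the 2 remaining unopened boxes.
P(win by switching) = (7/8) · (1/2) = 7/16.

7/16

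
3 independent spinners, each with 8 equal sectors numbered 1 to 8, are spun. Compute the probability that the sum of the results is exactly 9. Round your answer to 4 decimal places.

There are 8^3 = 512 equally likely outcomes.
The number of ordered 3-tuples from {1,…,8} summing to 9 is 28.
P(sum = 9) = 28/512 = 7/128 ≈ 0.0547.

0.0547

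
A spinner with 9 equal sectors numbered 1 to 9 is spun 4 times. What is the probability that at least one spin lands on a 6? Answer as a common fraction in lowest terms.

2465/6561

P(no spin lands on a 6) = (8/9)^4 = 4096/6561.
P(at least one) = 1 − 4096/6561 = 2465/6561.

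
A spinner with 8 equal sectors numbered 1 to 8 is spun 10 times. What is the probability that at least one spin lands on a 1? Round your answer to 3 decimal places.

P(no spin lands on a 1) = (7/8)^10 ≈ 0.263.
P(at least one) = 1 − 0.263 = 0.737.

0.737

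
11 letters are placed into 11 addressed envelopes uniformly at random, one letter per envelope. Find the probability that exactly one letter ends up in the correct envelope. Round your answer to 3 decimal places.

0.368

Choose which one is fixed: C(11,1) = 11 ways.
The remaining 10 must have no fixed point: D(10) = 1334961.
P = 11·1334961/39916800 = 16481/44800 ≈ 0.368.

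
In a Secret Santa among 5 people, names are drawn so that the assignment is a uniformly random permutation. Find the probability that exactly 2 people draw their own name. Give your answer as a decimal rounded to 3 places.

0.167

Choose which 2 of the 5 are fixed: C(5,2) = 10 ways.
The remaining 3 must have no fixed point: D(3) = 2.
P = 10·2/120 = 1/6 ≈ 0.167.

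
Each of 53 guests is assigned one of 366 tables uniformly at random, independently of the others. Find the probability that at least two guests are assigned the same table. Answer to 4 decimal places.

0.9809

It's easier to compute the probability that all 53 are distinct.
P(all distinct) = 366/366 · 365/366 · ··· · 314/366 ≈ 0.0191.
So the probability of at least one match is 1 − 0.0191 = 0.9809.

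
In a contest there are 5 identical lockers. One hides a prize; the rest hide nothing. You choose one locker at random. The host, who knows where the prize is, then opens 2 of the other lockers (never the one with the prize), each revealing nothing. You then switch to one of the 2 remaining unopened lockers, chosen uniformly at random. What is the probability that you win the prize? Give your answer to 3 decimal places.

0.400

Your original locker holds the prize with probability 1/5, so the other 4 collectively hold it with probability 4/5.
The host can always find 2 empty lockers to open, so the reveals don't change that 4/5; it is now spread over the 2 remaining unopened lockers.
P(win by switching) = (4/5) · (1/2) = 2/5 ≈ 0.400.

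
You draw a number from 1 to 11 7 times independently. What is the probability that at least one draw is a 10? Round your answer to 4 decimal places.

P(no draw is a 10) = (10/11)^7 ≈ 0.5132.
P(at least one) = 1 − 0.5132 = 0.4868.

0.4868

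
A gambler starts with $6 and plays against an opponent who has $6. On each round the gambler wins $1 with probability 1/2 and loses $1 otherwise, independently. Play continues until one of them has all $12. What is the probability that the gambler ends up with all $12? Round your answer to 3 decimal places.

With a fair step, P(i) = ½P(i−1) + ½P(i+1) with P(0)=0, P(12)=1 has the linear solution P(i) = i/12.
P(6) = 6/12 = 1/2 ≈ 0.500.

0.500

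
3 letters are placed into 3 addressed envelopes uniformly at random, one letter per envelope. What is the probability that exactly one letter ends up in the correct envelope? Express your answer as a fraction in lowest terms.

Choose which one is fixed: C(3,1) = 3 ways.
The remaining 2 must have no fixed point: D(2) = 1.
P = 3·1/6 = 1/2.

1/2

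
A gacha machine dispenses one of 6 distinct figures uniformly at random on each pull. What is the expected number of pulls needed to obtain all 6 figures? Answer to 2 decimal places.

After i distinct types are collected, each trial gives a new one with probability (6−i)/6, so the expected wait for the next new type is 6/(6−i).
E = 6/6 + 6/5 + 6/4 + 6/3 + 6/2 + 6/1 = 147/10 ≈ 14.70.

14.70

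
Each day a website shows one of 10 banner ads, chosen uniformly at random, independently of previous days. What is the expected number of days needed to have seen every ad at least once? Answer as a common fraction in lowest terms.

7381/252

After i distinct types are collected, each trial gives a new one with probability (10−i)/10, so the expected wait for the next new type is 10/(10−i).
E = 10/10 + 10/9 + 10/8 + 10/7 + 10/6 + 10/5 + 10/4 + 10/3 + 10/2 + 10/1 = 7381/252.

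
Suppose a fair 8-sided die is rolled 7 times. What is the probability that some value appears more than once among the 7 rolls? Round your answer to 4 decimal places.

P(all 7 different) = 8/8 · 7/8 · ··· · 2/8 ≈ 0.0192.
P(at least two equal) = 1 − 0.0192 = 0.9808.

0.9808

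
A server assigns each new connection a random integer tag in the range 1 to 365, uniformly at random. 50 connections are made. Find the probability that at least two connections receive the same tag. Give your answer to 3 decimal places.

It's easier to compute the probability that all 50 are distinct.
P(all distinct) = 365/365 · 364/365 · ··· · 316/365 ≈ 0.030.
So the probability of at least one match is 1 − 0.030 = 0.970.

0.970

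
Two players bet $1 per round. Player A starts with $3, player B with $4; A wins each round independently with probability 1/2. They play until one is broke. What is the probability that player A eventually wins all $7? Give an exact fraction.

3/7

With a fair step, P(i) = ½P(i−1) + ½P(i+1) with P(0)=0, P(7)=1 has the linear solution P(i) = i/7.
P(3) = 3/7.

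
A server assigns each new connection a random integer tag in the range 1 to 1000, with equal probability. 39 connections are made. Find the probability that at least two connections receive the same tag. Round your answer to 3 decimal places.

0.528

It's easier to compute the probability that all 39 are distinct.
P(all distinct) = 1000/1000 · 999/1000 · ··· · 962/1000 ≈ 0.472.
So the probability of at least one match is 1 − 0.472 = 0.528.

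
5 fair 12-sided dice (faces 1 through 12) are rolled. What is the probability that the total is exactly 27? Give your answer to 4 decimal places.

There are 12^5 = 248832 equally likely outcomes.
The number of ordered 5-tuples from {1,…,12} summing to 27 is 9945.
P(sum = 27) = 9945/248832 = 1105/27648 ≈ 0.0400.

0.0400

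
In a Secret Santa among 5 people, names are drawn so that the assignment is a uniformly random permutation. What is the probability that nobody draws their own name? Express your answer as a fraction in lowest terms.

This is the derangement probability: permutations of 5 with no fixed point.
D(5) = 5! · (1 − 1/1! + 1/2! − ··· + (−1)^5/5!) = 44.
P = 44/120 = 11/30.

11/30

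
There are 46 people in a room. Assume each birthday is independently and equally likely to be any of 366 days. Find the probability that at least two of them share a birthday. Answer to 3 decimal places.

It's easier to compute the probability that all 46 are distinct.
P(all distinct) = 366/366 · 365/366 · ··· · 321/366 ≈ 0.052.
So the probability of at least one match is 1 − 0.052 = 0.948.

0.948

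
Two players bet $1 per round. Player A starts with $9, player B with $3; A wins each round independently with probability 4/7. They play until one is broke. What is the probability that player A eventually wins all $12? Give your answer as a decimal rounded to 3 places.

0.955

Let r = q/p = (3/7)/(4/7) = 3/4. The recurrence P(i) = p·P(i+1) + q·P(i−1) with P(0)=0, P(12)=1 gives P(i) = (1 − r^i)/(1 − r^12).
P(9) = (1 − (3/4)^9) / (1 − (3/4)^12) = 419392/439075 ≈ 0.955.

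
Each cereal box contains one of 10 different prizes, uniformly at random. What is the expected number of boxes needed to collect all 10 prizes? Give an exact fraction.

7381/252

After i distinct types are collected, each trial gives a new one with probability (10−i)/10, so the expected wait for the next new type is 10/(10−i).
E = 10/10 + 10/9 + 10/8 + 10/7 + 10/6 + 10/5 + 10/4 + 10/3 + 10/2 + 10/1 = 7381/252.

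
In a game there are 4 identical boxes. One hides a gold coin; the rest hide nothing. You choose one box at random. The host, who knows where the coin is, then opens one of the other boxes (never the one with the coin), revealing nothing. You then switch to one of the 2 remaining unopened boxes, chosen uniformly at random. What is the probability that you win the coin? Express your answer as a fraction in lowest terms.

Your original box holds the coin with probability 1/4, so the other 3 collectively hold it with probability 3/4.
The host can always find an empty box to open, so this doesn't change that 3/4; it is now spread over the 2 remaining unopened boxes.
P(win by switching) = (3/4) · (1/2) = 3/8.

3/8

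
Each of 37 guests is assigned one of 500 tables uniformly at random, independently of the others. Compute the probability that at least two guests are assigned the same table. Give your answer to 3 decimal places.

0.745

It's easier to compute the probability that all 37 are distinct.
P(all distinct) = 500/500 · 499/500 · ··· · 464/500 ≈ 0.255.
So the probability of at least one match is 1 − 0.255 = 0.745.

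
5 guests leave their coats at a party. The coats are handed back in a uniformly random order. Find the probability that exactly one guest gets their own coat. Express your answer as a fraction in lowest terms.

Choose which one is fixed: C(5,1) = 5 ways.
The remaining 4 must have no fixed point: D(4) = 9.
P = 5·9/120 = 3/8.

3/8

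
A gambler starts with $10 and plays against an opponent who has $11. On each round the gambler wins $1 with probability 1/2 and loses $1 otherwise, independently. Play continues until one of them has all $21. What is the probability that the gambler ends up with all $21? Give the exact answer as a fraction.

10/21

With a fair step, P(i) = ½P(i−1) + ½P(i+1) with P(0)=0, P(21)=1 has the linear solution P(i) = i/21.
P(10) = 10/21.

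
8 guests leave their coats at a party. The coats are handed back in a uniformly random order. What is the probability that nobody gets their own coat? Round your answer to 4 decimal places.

This is the derangement probability: permutations of 8 with no fixed point.
D(8) = 8! · (1 − 1/1! + 1/2! − ··· + (−1)^8/8!) = 14833.
P = 14833/40320 = 2119/5760 ≈ 0.3679.

0.3679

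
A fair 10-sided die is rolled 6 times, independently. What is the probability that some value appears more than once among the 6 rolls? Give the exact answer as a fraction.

P(all 6 different) = 10/10 · 9/10 · ··· · 5/10 = 189/1250.
P(at least two equal) = 1 − 189/1250 = 1061/1250.

1061/1250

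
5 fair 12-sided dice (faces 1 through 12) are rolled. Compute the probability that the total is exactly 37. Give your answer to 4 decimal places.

There are 12^5 = 248832 equally likely outcomes.
The number of ordered 5-tuples from {1,…,12} summing to 37 is 10725.
P(sum = 37) = 10725/248832 = 3575/82944 ≈ 0.0431.

0.0431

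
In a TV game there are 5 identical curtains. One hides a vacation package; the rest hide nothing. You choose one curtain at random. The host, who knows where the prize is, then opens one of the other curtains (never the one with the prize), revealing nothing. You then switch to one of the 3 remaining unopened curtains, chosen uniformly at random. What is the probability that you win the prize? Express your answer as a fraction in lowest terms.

Your original curtain holds the prize with probability 1/5, so the other 4 collectively hold it with probability 4/5.
The host can always find an empty curtain to open, so this doesn't change that 4/5; it is now spread over the 3 remaining unopened curtains.
P(win by switching) = (4/5) · (1/3) = 4/15.

4/15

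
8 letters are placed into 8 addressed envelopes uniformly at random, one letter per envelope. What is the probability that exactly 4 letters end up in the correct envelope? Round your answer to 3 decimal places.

Choose which 4 of the 8 are fixed: C(8,4) = 70 ways.
The remaining 4 must have no fixed point: D(4) = 9.
P = 70·9/40320 = 1/64 ≈ 0.016.

0.016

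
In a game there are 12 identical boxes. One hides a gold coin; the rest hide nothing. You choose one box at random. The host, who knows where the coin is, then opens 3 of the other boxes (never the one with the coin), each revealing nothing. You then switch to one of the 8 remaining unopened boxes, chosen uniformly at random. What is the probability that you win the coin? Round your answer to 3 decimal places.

0.115

Your original box holds the coin with probability 1/12, so the other 11 collectively hold it with probability 11/12.
The host can always find 3 empty boxes to open, so the reveals don't change that 11/12; it is now spread over the 8 remaining unopened boxes.
P(win by switching) = (11/12) · (1/8) = 11/96 ≈ 0.115.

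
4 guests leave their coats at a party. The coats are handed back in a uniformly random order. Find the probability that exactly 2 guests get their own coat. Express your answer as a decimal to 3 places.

0.250

Choose which 2 of the 4 are fixed: C(4,2) = 6 ways.
The remaining 2 must have no fixed point: D(2) = 1.
P = 6·1/24 = 1/4 ≈ 0.250.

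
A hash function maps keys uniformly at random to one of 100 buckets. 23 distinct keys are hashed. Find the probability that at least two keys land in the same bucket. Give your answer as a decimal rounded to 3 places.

It's easier to compute the probability that all 23 are distinct.
P(all distinct) = 100/100 · 99/100 · ··· · 78/100 ≈ 0.064.
So the probability of at least one match is 1 − 0.064 = 0.936.

0.936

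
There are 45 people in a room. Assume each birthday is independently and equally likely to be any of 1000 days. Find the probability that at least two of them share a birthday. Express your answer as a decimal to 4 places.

It's easier to compute the probability that all 45 are distinct.
P(all distinct) = 1000/1000 · 999/1000 · ··· · 956/1000 ≈ 0.3660.
So the probability of at least one match is 1 − 0.3660 = 0.6340.

0.6340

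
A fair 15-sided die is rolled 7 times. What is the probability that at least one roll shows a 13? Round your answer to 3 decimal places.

P(no roll shows a 13) = (14/15)^7 ≈ 0.617.
P(at least one) = 1 − 0.617 = 0.383.

0.383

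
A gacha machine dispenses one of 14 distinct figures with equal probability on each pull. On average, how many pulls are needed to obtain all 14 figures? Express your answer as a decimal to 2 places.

45.52

After i distinct types are collected, each trial gives a new one with probability (14−i)/14, so the expected wait for the next new type is 14/(14−i).
E = 14/14 + 14/13 + 14/12 + 14/11 + 14/10 + 14/9 + 14/8 + 14/7 + 14/6 + 14/5 + 14/4 + 14/3 + 14/2 + 14/1 = 1171733/25740 ≈ 45.52.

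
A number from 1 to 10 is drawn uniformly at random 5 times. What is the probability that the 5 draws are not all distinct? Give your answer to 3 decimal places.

P(all 5 different) = 10/10 · 9/10 · ··· · 6/10 ≈ 0.302.
P(at least two equal) = 1 − 0.302 = 0.698.

0.698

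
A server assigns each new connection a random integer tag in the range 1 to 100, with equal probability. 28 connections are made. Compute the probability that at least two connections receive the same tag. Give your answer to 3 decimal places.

It's easier to compute the probability that all 28 are distinct.
P(all distinct) = 100/100 · 99/100 · ··· · 73/100 ≈ 0.015.
So the probability of at least one match is 1 − 0.015 = 0.985.

0.985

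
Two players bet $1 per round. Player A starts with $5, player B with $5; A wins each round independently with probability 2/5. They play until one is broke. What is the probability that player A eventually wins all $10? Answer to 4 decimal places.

Let r = q/p = (3/5)/(2/5) = 3/2. The recurrence P(i) = p·P(i+1) + q·P(i−1) with P(0)=0, P(10)=1 gives P(i) = (1 − r^i)/(1 − r^10).
P(5) = (1 − (3/2)^5) / (1 − (3/2)^10) = 32/275 ≈ 0.1164.

0.1164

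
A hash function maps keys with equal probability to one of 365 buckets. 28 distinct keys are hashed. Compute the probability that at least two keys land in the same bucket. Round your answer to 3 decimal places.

It's easier to compute the probability that all 28 are distinct.
P(all distinct) = 365/365 · 364/365 · ··· · 338/365 ≈ 0.346.
So the probability of at least one match is 1 − 0.346 = 0.654.

0.654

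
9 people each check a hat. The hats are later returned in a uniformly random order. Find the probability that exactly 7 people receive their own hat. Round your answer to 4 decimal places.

Choose which 7 of the 9 are fixed: C(9,7) = 36 ways.
The remaining 2 must have no fixed point: D(2) = 1.
P = 36·1/362880 = 1/10080 ≈ 0.0001.

0.0001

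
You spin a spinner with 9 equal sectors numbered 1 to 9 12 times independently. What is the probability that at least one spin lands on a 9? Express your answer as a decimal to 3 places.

0.757

P(no spin lands on a 9) = (8/9)^12 ≈ 0.243.
P(at least one) = 1 − 0.243 = 0.757.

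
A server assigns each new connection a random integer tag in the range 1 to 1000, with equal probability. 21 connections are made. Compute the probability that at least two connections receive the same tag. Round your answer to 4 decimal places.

It's easier to compute the probability that all 21 are distinct.
P(all distinct) = 1000/1000 · 999/1000 · ··· · 980/1000 ≈ 0.8094.
So the probability of at least one match is 1 − 0.8094 = 0.1906.

0.1906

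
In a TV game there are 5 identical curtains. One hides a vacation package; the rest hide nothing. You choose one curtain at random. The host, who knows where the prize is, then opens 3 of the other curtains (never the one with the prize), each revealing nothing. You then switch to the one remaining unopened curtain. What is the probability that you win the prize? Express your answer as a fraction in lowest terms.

Your original curtain holds the prize with probability 1/5, so the other 4 collectively hold it with probability 4/5.
The host can always find 3 empty curtains to open, so the reveals don't change that 4/5; it is now spread over the 1 remaining unopened curtain.
P(win by switching) = (4/5) · (1/1) = 4/5.

4/5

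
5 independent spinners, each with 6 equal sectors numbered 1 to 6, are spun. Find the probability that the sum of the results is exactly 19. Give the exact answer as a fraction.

245/2592

There are 6^5 = 7776 equally likely outcomes.
The number of ordered 5-tuples from {1,…,6} summing to 19 is 735.
P(sum = 19) = 735/7776 = 245/2592.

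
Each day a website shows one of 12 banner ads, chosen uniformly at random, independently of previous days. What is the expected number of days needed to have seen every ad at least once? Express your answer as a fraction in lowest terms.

After i distinct types are collected, each trial gives a new one with probability (12−i)/12, so the expected wait for the next new type is 12/(12−i).
E = 12/12 + 12/11 + 12/10 + 12/9 + 12/8 + 12/7 + 12/6 + 12/5 + 12/4 + 12/3 + 12/2 + 12/1 = 86021/2310.

86021/2310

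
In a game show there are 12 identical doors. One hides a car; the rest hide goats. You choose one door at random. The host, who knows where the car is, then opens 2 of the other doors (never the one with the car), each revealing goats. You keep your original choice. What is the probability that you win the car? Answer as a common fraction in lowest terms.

1/12

The host can always open 2 empty doors regardless of your choice, so the reveals give no information about your original door.
P(win by staying) = 1/12.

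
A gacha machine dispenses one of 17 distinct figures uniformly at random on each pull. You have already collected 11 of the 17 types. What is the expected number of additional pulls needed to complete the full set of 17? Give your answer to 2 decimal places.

Starting from 11 distinct types, each trial gives a new one with probability (17−i)/17 when i types are held, so the wait for the next new type is 17/(17−i).
E = 17/6 + 17/5 + 17/4 + 17/3 + 17/2 + 17/1 = 833/20 ≈ 41.65.

41.65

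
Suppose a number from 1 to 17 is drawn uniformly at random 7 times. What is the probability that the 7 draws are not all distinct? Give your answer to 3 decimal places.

P(all 7 different) = 17/17 · 16/17 · ··· · 11/17 ≈ 0.239.
P(at least two equal) = 1 − 0.239 = 0.761.

0.761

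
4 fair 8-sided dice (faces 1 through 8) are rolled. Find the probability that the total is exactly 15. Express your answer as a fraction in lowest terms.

71/1024

There are 8^4 = 4096 equally likely outcomes.
The number of ordered 4-tuples from {1,…,8} summing to 15 is 284.
P(sum = 15) = 284/4096 = 71/1024.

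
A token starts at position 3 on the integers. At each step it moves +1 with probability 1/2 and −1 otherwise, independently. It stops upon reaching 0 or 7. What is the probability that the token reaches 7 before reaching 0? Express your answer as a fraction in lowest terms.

3/7

With a fair step, P(i) = ½P(i−1) + ½P(i+1) with P(0)=0, P(7)=1 has the linear solution P(i) = i/7.
P(3) = 3/7.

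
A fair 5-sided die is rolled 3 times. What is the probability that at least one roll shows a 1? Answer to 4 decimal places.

0.4880

P(no roll shows a 1) = (4/5)^3 ≈ 0.5120.
P(at least one) = 1 − 0.5120 = 0.4880.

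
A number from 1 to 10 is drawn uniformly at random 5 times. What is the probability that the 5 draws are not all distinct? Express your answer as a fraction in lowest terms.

P(all 5 different) = 10/10 · 9/10 · ··· · 6/10 = 189/625.
P(at least two equal) = 1 − 189/625 = 436/625.

436/625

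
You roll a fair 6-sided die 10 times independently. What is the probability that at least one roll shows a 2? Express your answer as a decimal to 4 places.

P(no roll shows a 2) = (5/6)^10 ≈ 0.1615.
P(at least one) = 1 − 0.1615 = 0.8385.

0.8385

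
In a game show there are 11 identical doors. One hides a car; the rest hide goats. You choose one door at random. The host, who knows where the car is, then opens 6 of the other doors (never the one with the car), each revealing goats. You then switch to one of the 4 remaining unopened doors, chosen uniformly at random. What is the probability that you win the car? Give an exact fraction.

Your original door holds the car with probability 1/11, so the other 10 collectively hold it with probability 10/11.
The host can always find 6 empty doors to open, so the reveals don't change that 10/11; it is now spread over the 4 remaining unopened doors.
P(win by switching) = (10/11) · (1/4) = 5/22.

5/22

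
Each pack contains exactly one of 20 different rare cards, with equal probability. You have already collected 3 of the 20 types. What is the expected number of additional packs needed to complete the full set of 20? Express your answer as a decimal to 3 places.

68.791

Starting from 3 distinct types, each trial gives a new one with probability (20−i)/20 when i types are held, so the wait for the next new type is 20/(20−i).
E = 20/17 + 20/16 + 20/15 + 20/14 + 20/13 + 20/12 + 20/11 + 20/10 + 20/9 + 20/8 + 20/7 + 20/6 + 20/5 + 20/4 + 20/3 + 20/2 + 20/1 = 42142223/612612 ≈ 68.791.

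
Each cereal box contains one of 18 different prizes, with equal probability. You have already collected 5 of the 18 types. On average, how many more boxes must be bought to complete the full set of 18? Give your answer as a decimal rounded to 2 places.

57.24

Starting from 5 distinct types, each trial gives a new one with probability (18−i)/18 when i types are held, so the wait for the next new type is 18/(18−i).
E = 18/13 + 18/12 + 18/11 + 18/10 + 18/9 + 18/8 + 18/7 + 18/6 + 18/5 + 18/4 + 18/3 + 18/2 + 18/1 = 1145993/20020 ≈ 57.24.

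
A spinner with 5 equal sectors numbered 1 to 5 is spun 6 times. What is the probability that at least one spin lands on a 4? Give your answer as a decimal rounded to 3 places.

0.738

P(no spin lands on a 4) = (4/5)^6 ≈ 0.262.
P(at least one) = 1 − 0.262 = 0.738.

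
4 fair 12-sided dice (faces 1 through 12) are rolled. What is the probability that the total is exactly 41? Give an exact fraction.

There are 12^4 = 20736 equally likely outcomes.
The number of ordered 4-tuples from {1,…,12} summing to 41 is 120.
P(sum = 41) = 120/20736 = 5/864.

5/864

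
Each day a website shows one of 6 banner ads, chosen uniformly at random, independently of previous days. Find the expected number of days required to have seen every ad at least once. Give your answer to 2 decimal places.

After i distinct types are collected, each trial gives a new one with probability (6−i)/6, so the expected wait for the next new type is 6/(6−i).
E = 6/6 + 6/5 + 6/4 + 6/3 + 6/2 + 6/1 = 147/10 ≈ 14.70.

14.70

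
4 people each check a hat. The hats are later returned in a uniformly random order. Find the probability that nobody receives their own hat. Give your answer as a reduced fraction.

3/8

This is the derangement probability: permutations of 4 with no fixed point.
D(4) = 4! · (1 − 1/1! + 1/2! − ··· + (−1)^4/4!) = 9.
P = 9/24 = 3/8.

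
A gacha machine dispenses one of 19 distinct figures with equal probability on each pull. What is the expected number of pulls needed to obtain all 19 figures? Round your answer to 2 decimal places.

After i distinct types are collected, each trial gives a new one with probability (19−i)/19, so the expected wait for the next new type is 19/(19−i).
E = 19/19 + 19/18 + 19/17 + 19/16 + 19/15 + 19/14 + 19/13 + 19/12 + 19/11 + 19/10 + 19/9 + 19/8 + 19/7 + 19/6 + 19/5 + 19/4 + 19/3 + 19/2 + 19/1 = 275295799/4084080 ≈ 67.41.

67.41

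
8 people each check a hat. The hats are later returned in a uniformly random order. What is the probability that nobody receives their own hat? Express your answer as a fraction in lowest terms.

This is the derangement probability: permutations of 8 with no fixed point.
D(8) = 8! · (1 − 1/1! + 1/2! − ··· + (−1)^8/8!) = 14833.
P = 14833/40320 = 2119/5760.

2119/5760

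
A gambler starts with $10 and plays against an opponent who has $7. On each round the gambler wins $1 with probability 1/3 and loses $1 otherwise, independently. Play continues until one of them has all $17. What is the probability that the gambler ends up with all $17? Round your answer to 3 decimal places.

0.008

Let r = q/p = (2/3)/(1/3) = 2. The recurrence P(i) = p·P(i+1) + q·P(i−1) with P(0)=0, P(17)=1 gives P(i) = (1 − r^i)/(1 − r^17).
P(10) = (1 − (2)^10) / (1 − (2)^17) = 1023/131071 ≈ 0.008.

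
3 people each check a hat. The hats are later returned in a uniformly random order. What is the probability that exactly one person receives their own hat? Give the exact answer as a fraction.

1/2

Choose which one is fixed: C(3,1) = 3 ways.
The remaining 2 must have no fixed point: D(2) = 1.
P = 3·1/6 = 1/2.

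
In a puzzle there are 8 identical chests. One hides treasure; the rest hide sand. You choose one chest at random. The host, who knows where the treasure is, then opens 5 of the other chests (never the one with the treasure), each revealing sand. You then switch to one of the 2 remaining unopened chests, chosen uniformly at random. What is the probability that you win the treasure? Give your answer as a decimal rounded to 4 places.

0.4375

Your original chest holds the treasure with probability 1/8, so the other 7 collectively hold it with probability 7/8.
The host can always find 5 empty chests to open, so the reveals don't change that 7/8; it is now spread over the 2 remaining unopened chests.
P(win by switching) = (7/8) · (1/2) = 7/16 ≈ 0.4375.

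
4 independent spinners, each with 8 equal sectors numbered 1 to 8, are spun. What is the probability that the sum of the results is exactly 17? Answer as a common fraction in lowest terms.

There are 8^4 = 4096 equally likely outcomes.
The number of ordered 4-tuples from {1,…,8} summing to 17 is 336.
P(sum = 17) = 336/4096 = 21/256.

21/256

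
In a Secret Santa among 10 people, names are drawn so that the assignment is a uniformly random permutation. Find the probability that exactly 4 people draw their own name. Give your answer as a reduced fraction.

Choose which 4 of the 10 are fixed: C(10,4) = 210 ways.
The remaining 6 must have no fixed point: D(6) = 265.
P = 210·265/3628800 = 53/3456.

53/3456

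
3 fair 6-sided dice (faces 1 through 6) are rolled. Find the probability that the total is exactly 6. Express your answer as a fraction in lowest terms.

5/108

There are 6^3 = 216 equally likely outcomes.
The number of ordered 3-tuples from {1,…,6} summing to 6 is 10.
P(sum = 6) = 10/216 = 5/108.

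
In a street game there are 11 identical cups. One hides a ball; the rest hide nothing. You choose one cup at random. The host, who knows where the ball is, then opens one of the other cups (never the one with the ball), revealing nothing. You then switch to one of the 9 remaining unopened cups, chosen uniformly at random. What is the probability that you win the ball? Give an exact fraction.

10/99

Your original cup holds the ball with probability 1/11, so the other 10 collectively hold it with probability 10/11.
The host can always find an empty cup to open, so this doesn't change that 10/11; it is now spread over the 9 remaining unopened cups.
P(win by switching) = (10/11) · (1/9) = 10/99.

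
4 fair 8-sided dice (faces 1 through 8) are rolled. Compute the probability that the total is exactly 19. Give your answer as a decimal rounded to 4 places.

There are 8^4 = 4096 equally likely outcomes.
The number of ordered 4-tuples from {1,…,8} summing to 19 is 336.
P(sum = 19) = 336/4096 = 21/256 ≈ 0.0820.

0.0820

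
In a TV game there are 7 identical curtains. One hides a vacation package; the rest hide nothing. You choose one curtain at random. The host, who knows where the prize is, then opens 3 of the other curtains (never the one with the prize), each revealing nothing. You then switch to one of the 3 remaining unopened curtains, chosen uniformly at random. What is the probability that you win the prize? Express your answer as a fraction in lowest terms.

Your original curtain holds the prize with probability 1/7, so the other 6 collectively hold it with probability 6/7.
The host can always find 3 empty curtains to open, so the reveals don't change that 6/7; it is now spread over the 3 remaining unopened curtains.
P(win by switching) = (6/7) · (1/3) = 2/7.

2/7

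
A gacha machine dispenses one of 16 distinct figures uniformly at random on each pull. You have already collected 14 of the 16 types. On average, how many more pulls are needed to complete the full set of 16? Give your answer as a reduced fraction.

24

Starting from 14 distinct types, each trial gives a new one with probability (16−i)/16 when i types are held, so the wait for the next new type is 16/(16−i).
E = 16/2 + 16/1 = 24.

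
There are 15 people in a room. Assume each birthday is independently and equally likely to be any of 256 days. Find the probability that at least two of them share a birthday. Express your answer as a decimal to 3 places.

It's easier to compute the probability that all 15 are distinct.
P(all distinct) = 256/256 · 255/256 · ··· · 242/256 ≈ 0.658.
So the probability of at least one match is 1 − 0.658 = 0.342.

0.342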